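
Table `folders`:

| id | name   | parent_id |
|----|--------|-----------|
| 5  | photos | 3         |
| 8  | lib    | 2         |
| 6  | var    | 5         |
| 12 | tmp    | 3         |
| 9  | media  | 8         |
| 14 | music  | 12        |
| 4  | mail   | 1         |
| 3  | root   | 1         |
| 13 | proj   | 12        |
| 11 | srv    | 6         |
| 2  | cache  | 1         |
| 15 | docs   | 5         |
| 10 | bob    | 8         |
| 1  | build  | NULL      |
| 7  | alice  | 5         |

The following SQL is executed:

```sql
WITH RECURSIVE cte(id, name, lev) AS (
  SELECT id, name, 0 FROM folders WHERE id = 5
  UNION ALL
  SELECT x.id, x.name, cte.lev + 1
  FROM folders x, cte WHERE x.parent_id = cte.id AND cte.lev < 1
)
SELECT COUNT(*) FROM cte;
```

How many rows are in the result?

4

Base: id=5 (photos) at lev 0.
Iteration 1: rows with parent_id in {5} -> var (id 6, lev 1), alice (id 7, lev 1), docs (id 15, lev 1).
Iteration 2: lev < 1 fails for all current rows; recursion stops.
Total rows emitted: 4.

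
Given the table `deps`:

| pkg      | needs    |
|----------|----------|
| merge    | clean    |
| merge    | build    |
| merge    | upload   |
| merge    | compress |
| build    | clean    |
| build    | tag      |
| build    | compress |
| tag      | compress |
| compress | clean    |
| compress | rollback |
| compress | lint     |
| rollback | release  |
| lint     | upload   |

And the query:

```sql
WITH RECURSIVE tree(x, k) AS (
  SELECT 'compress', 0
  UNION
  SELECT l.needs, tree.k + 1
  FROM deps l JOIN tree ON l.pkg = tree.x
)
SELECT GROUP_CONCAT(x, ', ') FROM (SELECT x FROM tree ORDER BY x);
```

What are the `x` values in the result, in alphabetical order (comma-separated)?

clean, compress, lint, release, rollback, upload

Base: (compress, k=0).
Iteration 1: edges from {compress} -> (clean, k=1), (lint, k=1), (rollback, k=1).
Iteration 2: edges from {clean,lint,rollback} -> (release, k=2), (upload, k=2).
Iteration 3: no outgoing edges from {release,upload}; recursion stops.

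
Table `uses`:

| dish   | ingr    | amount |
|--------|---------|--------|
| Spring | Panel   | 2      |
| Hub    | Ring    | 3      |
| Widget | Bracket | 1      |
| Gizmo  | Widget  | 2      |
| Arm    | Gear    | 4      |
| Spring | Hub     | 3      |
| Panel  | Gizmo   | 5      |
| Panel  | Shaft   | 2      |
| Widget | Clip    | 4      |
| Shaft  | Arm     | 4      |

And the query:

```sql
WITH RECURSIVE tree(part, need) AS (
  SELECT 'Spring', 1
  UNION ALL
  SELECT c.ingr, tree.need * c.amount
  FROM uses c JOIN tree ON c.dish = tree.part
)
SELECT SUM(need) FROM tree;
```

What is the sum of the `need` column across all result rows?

229

Base: (Spring, need=1).
Iteration 1: components of {Spring} -> Hub = 1*3 = 3, Panel = 1*2 = 2.
Iteration 2: components of {Hub,Panel} -> Gizmo = 2*5 = 10, Ring = 3*3 = 9, Shaft = 2*2 = 4.
Iteration 3: components of {Gizmo,Ring,Shaft} -> Arm = 4*4 = 16, Widget = 10*2 = 20.
Iteration 4: components of {Arm,Widget} -> Bracket = 20*1 = 20, Clip = 20*4 = 80, Gear = 16*4 = 64.
Iteration 5: no further components; recursion stops.
SUM(need) = 1 + 2 + 3 + 10 + 4 + 9 + 20 + 16 + 20 + 80 + 64 = 229.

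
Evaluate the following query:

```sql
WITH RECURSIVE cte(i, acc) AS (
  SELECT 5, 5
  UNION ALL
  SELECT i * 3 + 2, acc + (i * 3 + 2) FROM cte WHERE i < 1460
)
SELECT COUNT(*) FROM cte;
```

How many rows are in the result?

7

Base: i=5, acc=5.
Iteration 1: 5 < 1460 holds -> i = 5 * 3 + 2 = 17, acc = 5 + 17 = 22.
Iteration 2: 17 < 1460 holds -> i = 17 * 3 + 2 = 53, acc = 22 + 53 = 75.
Iteration 3: 53 < 1460 holds -> i = 53 * 3 + 2 = 161, acc = 75 + 161 = 236.
Iteration 4: 161 < 1460 holds -> i = 161 * 3 + 2 = 485, acc = 236 + 485 = 721.
Iteration 5: 485 < 1460 holds -> i = 485 * 3 + 2 = 1457, acc = 721 + 1457 = 2178.
Iteration 6: 1457 < 1460 holds -> i = 1457 * 3 + 2 = 4373, acc = 2178 + 4373 = 6551.
Iteration 7: 4373 < 1460 fails; recursion stops.
Total rows emitted: 7.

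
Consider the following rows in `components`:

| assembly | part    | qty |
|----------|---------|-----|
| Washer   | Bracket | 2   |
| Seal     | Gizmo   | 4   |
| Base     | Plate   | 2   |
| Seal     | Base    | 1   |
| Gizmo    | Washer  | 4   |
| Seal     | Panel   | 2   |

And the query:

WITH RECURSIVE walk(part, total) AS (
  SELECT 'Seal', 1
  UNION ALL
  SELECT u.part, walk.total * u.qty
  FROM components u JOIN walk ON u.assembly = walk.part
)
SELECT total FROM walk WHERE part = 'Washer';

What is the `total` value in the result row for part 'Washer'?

Base: (Seal, total=1).
Iteration 1: components of {Seal} -> Base = 1*1 = 1, Gizmo = 1*4 = 4, Panel = 1*2 = 2.
Iteration 2: components of {Base,Gizmo,Panel} -> Plate = 1*2 = 2, Washer = 4*4 = 16.
Iteration 3: components of {Plate,Washer} -> Bracket = 16*2 = 32.
Iteration 4: no further components; recursion stops.

16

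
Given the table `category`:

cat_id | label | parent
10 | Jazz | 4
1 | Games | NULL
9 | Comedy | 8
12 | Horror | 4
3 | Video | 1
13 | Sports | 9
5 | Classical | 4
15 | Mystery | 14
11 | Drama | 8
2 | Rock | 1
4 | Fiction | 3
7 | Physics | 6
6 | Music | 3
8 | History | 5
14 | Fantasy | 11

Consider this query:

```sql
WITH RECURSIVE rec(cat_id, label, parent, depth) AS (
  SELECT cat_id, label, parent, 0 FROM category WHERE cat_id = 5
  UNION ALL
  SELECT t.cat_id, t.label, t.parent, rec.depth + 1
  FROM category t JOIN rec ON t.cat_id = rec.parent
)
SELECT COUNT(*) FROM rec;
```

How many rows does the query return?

Base: cat_id=5 (Classical), parent=4, depth 0.
Iteration 1: join on cat_id=4 -> Fiction (id 4, parent=3, depth 1).
Iteration 2: join on cat_id=3 -> Video (id 3, parent=1, depth 2).
Iteration 3: join on cat_id=1 -> Games (id 1, parent=NULL, depth 3).
Iteration 4: parent is NULL; no match; recursion stops.
Total rows emitted: 4.

4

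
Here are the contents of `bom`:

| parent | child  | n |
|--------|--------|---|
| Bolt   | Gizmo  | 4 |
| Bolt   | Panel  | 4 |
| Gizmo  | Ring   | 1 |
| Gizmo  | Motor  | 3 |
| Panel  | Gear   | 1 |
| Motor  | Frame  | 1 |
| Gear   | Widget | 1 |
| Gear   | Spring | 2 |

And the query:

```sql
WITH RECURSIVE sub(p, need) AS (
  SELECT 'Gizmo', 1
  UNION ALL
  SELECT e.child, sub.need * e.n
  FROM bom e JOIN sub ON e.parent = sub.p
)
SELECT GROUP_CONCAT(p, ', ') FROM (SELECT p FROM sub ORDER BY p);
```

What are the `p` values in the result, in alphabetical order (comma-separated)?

Base: (Gizmo, need=1).
Iteration 1: components of {Gizmo} -> Motor = 1*3 = 3, Ring = 1*1 = 1.
Iteration 2: components of {Motor,Ring} -> Frame = 3*1 = 3.
Iteration 3: no further components; recursion stops.

Frame, Gizmo, Motor, Ring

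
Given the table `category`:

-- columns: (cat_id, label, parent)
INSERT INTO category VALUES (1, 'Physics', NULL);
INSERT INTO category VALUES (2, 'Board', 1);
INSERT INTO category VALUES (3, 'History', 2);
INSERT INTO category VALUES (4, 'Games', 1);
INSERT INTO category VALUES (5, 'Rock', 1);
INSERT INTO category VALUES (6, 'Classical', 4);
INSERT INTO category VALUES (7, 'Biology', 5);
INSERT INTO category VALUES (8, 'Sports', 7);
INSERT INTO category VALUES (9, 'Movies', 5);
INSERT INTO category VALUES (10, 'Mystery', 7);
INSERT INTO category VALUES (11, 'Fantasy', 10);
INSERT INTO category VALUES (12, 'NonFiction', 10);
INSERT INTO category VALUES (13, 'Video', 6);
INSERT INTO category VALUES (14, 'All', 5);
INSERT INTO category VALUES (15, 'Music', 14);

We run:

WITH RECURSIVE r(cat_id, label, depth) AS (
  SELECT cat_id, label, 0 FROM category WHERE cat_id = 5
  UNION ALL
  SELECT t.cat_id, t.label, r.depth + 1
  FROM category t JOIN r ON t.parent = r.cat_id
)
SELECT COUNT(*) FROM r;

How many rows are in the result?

9

Base: cat_id=5 (Rock) at depth 0.
Iteration 1: rows with parent in {5} -> Biology (id 7, depth 1), Movies (id 9, depth 1), All (id 14, depth 1).
Iteration 2: rows with parent in {7,9,14} -> Sports (id 8, depth 2), Mystery (id 10, depth 2), Music (id 15, depth 2).
Iteration 3: rows with parent in {8,10,15} -> Fantasy (id 11, depth 3), NonFiction (id 12, depth 3).
Iteration 4: no rows with parent in {11,12}; recursion stops.
Total rows emitted: 9.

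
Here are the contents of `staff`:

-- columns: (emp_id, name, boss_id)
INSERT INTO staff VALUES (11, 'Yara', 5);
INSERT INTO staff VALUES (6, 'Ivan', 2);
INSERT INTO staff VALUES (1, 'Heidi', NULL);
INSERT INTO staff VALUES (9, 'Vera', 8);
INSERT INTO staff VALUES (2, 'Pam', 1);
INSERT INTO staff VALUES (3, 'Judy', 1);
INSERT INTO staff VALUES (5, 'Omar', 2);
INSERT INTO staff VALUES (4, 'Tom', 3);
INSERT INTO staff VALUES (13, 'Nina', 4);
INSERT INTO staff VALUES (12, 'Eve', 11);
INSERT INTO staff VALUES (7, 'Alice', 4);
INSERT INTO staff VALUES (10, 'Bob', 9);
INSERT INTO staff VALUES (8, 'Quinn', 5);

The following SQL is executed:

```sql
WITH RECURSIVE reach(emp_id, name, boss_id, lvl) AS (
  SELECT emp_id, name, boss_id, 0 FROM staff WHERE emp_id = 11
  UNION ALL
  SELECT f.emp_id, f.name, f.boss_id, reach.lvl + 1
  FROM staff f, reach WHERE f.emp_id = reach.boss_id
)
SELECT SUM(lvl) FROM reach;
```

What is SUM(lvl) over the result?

Base: emp_id=11 (Yara), boss_id=5, lvl 0.
Iteration 1: join on emp_id=5 -> Omar (id 5, boss_id=2, lvl 1).
Iteration 2: join on emp_id=2 -> Pam (id 2, boss_id=1, lvl 2).
Iteration 3: join on emp_id=1 -> Heidi (id 1, boss_id=NULL, lvl 3).
Iteration 4: boss_id is NULL; no match; recursion stops.
SUM(lvl) = 0 + 1 + 2 + 3 = 6.

6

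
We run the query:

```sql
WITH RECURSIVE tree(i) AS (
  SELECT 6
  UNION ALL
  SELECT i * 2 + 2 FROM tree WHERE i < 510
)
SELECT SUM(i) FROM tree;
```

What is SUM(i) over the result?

1002

Base: i=6.
Iteration 1: 6 < 510 holds -> i = 6 * 2 + 2 = 14.
Iteration 2: 14 < 510 holds -> i = 14 * 2 + 2 = 30.
Iteration 3: 30 < 510 holds -> i = 30 * 2 + 2 = 62.
Iteration 4: 62 < 510 holds -> i = 62 * 2 + 2 = 126.
Iteration 5: 126 < 510 holds -> i = 126 * 2 + 2 = 254.
Iteration 6: 254 < 510 holds -> i = 254 * 2 + 2 = 510.
Iteration 7: 510 < 510 fails; recursion stops.
SUM(i) = 6 + 14 + 30 + 62 + 126 + 254 + 510 = 1002.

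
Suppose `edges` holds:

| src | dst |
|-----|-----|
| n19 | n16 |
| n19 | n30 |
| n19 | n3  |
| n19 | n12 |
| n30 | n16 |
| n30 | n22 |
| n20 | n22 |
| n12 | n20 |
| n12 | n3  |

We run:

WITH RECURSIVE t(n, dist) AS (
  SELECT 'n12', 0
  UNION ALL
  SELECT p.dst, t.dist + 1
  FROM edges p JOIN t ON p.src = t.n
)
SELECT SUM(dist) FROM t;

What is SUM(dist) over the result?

4

Base: (n12, dist=0).
Iteration 1: edges from {n12} -> (n20, dist=1), (n3, dist=1).
Iteration 2: edges from {n20,n3} -> (n22, dist=2).
Iteration 3: no outgoing edges from {n22}; recursion stops.
SUM(dist) = 0 + 1 + 1 + 2 = 4.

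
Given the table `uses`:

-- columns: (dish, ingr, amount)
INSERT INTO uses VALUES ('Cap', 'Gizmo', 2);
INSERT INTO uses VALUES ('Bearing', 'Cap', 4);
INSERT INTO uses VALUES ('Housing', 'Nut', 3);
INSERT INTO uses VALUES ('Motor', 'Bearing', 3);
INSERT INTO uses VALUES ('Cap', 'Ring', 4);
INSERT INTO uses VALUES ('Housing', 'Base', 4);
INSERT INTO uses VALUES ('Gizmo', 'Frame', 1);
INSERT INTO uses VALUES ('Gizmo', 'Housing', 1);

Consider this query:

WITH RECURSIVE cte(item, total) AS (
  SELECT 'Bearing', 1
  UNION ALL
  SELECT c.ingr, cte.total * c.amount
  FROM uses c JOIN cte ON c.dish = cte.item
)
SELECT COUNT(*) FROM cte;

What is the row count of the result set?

Base: (Bearing, total=1).
Iteration 1: components of {Bearing} -> Cap = 1*4 = 4.
Iteration 2: components of {Cap} -> Gizmo = 4*2 = 8, Ring = 4*4 = 16.
Iteration 3: components of {Gizmo,Ring} -> Frame = 8*1 = 8, Housing = 8*1 = 8.
Iteration 4: components of {Frame,Housing} -> Base = 8*4 = 32, Nut = 8*3 = 24.
Iteration 5: no further components; recursion stops.
Total rows emitted: 8.

8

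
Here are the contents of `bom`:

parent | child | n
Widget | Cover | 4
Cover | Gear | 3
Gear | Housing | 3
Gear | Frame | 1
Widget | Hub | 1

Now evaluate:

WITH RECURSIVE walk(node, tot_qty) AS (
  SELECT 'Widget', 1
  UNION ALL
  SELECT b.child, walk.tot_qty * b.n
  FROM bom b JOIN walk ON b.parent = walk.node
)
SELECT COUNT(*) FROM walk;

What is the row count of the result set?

6

Base: (Widget, tot_qty=1).
Iteration 1: components of {Widget} -> Cover = 1*4 = 4, Hub = 1*1 = 1.
Iteration 2: components of {Cover,Hub} -> Gear = 4*3 = 12.
Iteration 3: components of {Gear} -> Frame = 12*1 = 12, Housing = 12*3 = 36.
Iteration 4: no further components; recursion stops.
Total rows emitted: 6.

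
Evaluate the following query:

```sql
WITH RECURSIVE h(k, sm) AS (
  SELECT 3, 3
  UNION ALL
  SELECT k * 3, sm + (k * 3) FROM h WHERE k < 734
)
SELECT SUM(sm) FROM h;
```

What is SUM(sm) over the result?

Base: k=3, sm=3.
Iteration 1: 3 < 734 holds -> k = 3 * 3 = 9, sm = 3 + 9 = 12.
Iteration 2: 9 < 734 holds -> k = 9 * 3 = 27, sm = 12 + 27 = 39.
Iteration 3: 27 < 734 holds -> k = 27 * 3 = 81, sm = 39 + 81 = 120.
Iteration 4: 81 < 734 holds -> k = 81 * 3 = 243, sm = 120 + 243 = 363.
Iteration 5: 243 < 734 holds -> k = 243 * 3 = 729, sm = 363 + 729 = 1092.
Iteration 6: 729 < 734 holds -> k = 729 * 3 = 2187, sm = 1092 + 2187 = 3279.
Iteration 7: 2187 < 734 fails; recursion stops.
SUM(sm) = 3 + 12 + 39 + 120 + 363 + 1092 + 3279 = 4908.

4908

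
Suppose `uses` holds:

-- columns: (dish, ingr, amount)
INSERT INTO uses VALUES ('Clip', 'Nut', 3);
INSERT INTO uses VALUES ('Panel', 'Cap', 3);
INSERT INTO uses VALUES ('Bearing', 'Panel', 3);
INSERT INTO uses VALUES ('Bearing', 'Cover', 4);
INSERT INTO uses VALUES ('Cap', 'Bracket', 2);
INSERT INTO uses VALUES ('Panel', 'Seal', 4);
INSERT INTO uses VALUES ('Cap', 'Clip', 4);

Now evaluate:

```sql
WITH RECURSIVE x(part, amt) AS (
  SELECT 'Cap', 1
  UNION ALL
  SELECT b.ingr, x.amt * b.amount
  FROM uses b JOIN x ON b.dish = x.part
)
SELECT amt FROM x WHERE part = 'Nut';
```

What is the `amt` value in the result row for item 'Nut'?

12

Base: (Cap, amt=1).
Iteration 1: components of {Cap} -> Bracket = 1*2 = 2, Clip = 1*4 = 4.
Iteration 2: components of {Bracket,Clip} -> Nut = 4*3 = 12.
Iteration 3: no further components; recursion stops.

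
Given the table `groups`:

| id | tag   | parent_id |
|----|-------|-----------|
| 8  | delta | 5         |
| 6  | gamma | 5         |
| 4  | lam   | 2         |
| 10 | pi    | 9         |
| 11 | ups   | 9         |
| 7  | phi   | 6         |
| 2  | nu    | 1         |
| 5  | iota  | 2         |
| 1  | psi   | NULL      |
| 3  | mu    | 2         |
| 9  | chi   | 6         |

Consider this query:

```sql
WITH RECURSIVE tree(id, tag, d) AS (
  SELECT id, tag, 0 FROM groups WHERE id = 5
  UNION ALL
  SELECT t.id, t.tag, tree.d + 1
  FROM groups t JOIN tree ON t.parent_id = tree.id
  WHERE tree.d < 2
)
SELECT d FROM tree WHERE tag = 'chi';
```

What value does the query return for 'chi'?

Base: id=5 (iota) at d 0.
Iteration 1: rows with parent_id in {5} -> gamma (id 6, d 1), delta (id 8, d 1).
Iteration 2: rows with parent_id in {6,8} -> phi (id 7, d 2), chi (id 9, d 2).
Iteration 3: d < 2 fails for all current rows; recursion stops.

2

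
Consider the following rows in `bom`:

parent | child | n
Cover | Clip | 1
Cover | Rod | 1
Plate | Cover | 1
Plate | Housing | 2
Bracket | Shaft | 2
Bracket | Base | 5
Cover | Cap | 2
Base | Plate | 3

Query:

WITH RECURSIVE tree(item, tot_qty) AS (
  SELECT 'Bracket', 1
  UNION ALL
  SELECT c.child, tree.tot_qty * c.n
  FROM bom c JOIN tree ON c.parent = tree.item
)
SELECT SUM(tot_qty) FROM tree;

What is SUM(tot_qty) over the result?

128

Base: (Bracket, tot_qty=1).
Iteration 1: components of {Bracket} -> Base = 1*5 = 5, Shaft = 1*2 = 2.
Iteration 2: components of {Base,Shaft} -> Plate = 5*3 = 15.
Iteration 3: components of {Plate} -> Cover = 15*1 = 15, Housing = 15*2 = 30.
Iteration 4: components of {Cover,Housing} -> Cap = 15*2 = 30, Clip = 15*1 = 15, Rod = 15*1 = 15.
Iteration 5: no further components; recursion stops.
SUM(tot_qty) = 1 + 5 + 2 + 15 + 15 + 30 + 15 + 15 + 30 = 128.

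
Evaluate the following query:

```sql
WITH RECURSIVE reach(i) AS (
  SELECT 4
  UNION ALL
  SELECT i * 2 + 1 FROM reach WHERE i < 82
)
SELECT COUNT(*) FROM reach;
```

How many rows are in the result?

Base: i=4.
Iteration 1: 4 < 82 holds -> i = 4 * 2 + 1 = 9.
Iteration 2: 9 < 82 holds -> i = 9 * 2 + 1 = 19.
Iteration 3: 19 < 82 holds -> i = 19 * 2 + 1 = 39.
Iteration 4: 39 < 82 holds -> i = 39 * 2 + 1 = 79.
Iteration 5: 79 < 82 holds -> i = 79 * 2 + 1 = 159.
Iteration 6: 159 < 82 fails; recursion stops.
Total rows emitted: 6.

6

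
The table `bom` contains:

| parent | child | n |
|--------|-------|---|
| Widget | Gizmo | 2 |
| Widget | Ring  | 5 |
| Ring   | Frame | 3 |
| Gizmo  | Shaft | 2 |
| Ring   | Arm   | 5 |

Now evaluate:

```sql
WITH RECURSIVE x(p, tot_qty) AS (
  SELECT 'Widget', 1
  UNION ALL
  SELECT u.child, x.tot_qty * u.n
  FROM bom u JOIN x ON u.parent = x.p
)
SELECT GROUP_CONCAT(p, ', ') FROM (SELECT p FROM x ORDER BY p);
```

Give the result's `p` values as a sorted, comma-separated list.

Base: (Widget, tot_qty=1).
Iteration 1: components of {Widget} -> Gizmo = 1*2 = 2, Ring = 1*5 = 5.
Iteration 2: components of {Gizmo,Ring} -> Arm = 5*5 = 25, Frame = 5*3 = 15, Shaft = 2*2 = 4.
Iteration 3: no further components; recursion stops.

Arm, Frame, Gizmo, Ring, Shaft, Widget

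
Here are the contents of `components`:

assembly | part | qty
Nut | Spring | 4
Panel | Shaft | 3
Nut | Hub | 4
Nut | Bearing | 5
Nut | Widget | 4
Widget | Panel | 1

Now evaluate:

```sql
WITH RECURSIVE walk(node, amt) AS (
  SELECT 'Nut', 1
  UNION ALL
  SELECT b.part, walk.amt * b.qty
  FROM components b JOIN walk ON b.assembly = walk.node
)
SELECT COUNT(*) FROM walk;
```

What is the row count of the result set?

7

Base: (Nut, amt=1).
Iteration 1: components of {Nut} -> Bearing = 1*5 = 5, Hub = 1*4 = 4, Spring = 1*4 = 4, Widget = 1*4 = 4.
Iteration 2: components of {Bearing,Hub,Spring,Widget} -> Panel = 4*1 = 4.
Iteration 3: components of {Panel} -> Shaft = 4*3 = 12.
Iteration 4: no further components; recursion stops.
Total rows emitted: 7.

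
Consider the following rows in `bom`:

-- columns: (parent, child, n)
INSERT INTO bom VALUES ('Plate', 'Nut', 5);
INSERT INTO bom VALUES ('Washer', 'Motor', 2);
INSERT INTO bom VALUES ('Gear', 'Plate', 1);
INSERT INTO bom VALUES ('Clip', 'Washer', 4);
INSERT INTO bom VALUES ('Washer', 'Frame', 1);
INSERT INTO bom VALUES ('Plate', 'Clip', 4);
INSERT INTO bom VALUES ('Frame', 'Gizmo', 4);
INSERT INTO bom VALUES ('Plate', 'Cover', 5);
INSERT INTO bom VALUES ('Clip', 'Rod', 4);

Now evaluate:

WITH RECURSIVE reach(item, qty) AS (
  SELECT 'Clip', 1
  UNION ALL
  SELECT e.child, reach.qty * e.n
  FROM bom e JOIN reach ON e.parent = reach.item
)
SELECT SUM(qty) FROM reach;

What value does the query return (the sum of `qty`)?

37

Base: (Clip, qty=1).
Iteration 1: components of {Clip} -> Rod = 1*4 = 4, Washer = 1*4 = 4.
Iteration 2: components of {Rod,Washer} -> Frame = 4*1 = 4, Motor = 4*2 = 8.
Iteration 3: components of {Frame,Motor} -> Gizmo = 4*4 = 16.
Iteration 4: no further components; recursion stops.
SUM(qty) = 1 + 4 + 4 + 4 + 8 + 16 = 37.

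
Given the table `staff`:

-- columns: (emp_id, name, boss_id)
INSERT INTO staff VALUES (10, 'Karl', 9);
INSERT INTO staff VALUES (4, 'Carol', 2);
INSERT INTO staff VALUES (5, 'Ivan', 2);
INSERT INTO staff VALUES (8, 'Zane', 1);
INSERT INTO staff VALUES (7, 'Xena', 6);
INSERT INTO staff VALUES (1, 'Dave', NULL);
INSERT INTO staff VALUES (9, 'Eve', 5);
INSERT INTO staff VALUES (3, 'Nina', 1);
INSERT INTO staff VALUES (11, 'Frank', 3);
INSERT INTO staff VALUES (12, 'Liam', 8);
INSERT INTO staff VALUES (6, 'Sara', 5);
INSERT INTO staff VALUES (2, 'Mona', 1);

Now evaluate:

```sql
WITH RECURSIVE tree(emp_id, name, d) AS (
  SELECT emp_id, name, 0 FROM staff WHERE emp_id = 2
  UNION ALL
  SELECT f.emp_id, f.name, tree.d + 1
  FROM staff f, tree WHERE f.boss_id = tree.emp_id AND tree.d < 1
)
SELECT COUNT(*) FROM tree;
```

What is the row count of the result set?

3

Base: emp_id=2 (Mona) at d 0.
Iteration 1: rows with boss_id in {2} -> Carol (id 4, d 1), Ivan (id 5, d 1).
Iteration 2: d < 1 fails for all current rows; recursion stops.
Total rows emitted: 3.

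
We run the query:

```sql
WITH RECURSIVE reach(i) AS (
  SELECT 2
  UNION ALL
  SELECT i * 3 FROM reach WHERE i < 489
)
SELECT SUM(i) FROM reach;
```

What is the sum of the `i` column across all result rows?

Base: i=2.
Iteration 1: 2 < 489 holds -> i = 2 * 3 = 6.
Iteration 2: 6 < 489 holds -> i = 6 * 3 = 18.
Iteration 3: 18 < 489 holds -> i = 18 * 3 = 54.
Iteration 4: 54 < 489 holds -> i = 54 * 3 = 162.
Iteration 5: 162 < 489 holds -> i = 162 * 3 = 486.
Iteration 6: 486 < 489 holds -> i = 486 * 3 = 1458.
Iteration 7: 1458 < 489 fails; recursion stops.
SUM(i) = 2 + 6 + 18 + 54 + 162 + 486 + 1458 = 2186.

2186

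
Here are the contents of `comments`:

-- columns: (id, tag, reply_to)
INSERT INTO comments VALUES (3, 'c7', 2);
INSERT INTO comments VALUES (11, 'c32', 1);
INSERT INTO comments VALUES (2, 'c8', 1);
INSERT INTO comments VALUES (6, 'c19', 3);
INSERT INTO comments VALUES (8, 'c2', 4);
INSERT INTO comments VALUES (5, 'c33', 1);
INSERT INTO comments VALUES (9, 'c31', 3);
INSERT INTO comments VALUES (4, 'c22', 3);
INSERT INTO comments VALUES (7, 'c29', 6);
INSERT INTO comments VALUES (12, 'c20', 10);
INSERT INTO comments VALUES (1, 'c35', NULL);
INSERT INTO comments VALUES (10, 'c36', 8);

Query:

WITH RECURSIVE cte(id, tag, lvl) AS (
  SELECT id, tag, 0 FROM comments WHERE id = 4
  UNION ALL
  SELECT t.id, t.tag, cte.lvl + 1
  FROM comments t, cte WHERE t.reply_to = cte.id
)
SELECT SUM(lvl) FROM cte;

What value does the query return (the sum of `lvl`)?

6

Base: id=4 (c22) at lvl 0.
Iteration 1: rows with reply_to in {4} -> c2 (id 8, lvl 1).
Iteration 2: rows with reply_to in {8} -> c36 (id 10, lvl 2).
Iteration 3: rows with reply_to in {10} -> c20 (id 12, lvl 3).
Iteration 4: no rows with reply_to in {12}; recursion stops.
SUM(lvl) = 0 + 1 + 2 + 3 = 6.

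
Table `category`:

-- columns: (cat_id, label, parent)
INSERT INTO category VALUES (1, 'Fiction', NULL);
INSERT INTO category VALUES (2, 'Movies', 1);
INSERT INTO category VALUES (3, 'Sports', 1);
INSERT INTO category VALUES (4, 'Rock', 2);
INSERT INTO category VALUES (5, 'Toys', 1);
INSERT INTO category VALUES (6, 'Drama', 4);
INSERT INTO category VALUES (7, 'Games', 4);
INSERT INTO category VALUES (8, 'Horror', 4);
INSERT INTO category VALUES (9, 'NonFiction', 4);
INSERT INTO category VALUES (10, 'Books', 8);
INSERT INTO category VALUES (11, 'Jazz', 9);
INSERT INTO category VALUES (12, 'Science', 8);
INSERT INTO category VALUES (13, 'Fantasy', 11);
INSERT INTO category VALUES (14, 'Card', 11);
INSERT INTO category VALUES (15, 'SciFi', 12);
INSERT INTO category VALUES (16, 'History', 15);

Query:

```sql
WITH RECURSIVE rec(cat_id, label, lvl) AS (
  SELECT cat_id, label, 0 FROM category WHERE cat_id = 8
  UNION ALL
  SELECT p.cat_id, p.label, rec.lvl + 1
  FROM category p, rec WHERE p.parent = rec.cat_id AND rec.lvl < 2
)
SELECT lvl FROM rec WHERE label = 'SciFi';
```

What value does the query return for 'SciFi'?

2

Base: cat_id=8 (Horror) at lvl 0.
Iteration 1: rows with parent in {8} -> Books (id 10, lvl 1), Science (id 12, lvl 1).
Iteration 2: rows with parent in {10,12} -> SciFi (id 15, lvl 2).
Iteration 3: lvl < 2 fails for all current rows; recursion stops.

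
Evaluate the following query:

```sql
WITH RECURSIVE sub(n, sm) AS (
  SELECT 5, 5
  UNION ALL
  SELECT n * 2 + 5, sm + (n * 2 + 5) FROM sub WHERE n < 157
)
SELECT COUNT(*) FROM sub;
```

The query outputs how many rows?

Base: n=5, sm=5.
Iteration 1: 5 < 157 holds -> n = 5 * 2 + 5 = 15, sm = 5 + 15 = 20.
Iteration 2: 15 < 157 holds -> n = 15 * 2 + 5 = 35, sm = 20 + 35 = 55.
Iteration 3: 35 < 157 holds -> n = 35 * 2 + 5 = 75, sm = 55 + 75 = 130.
Iteration 4: 75 < 157 holds -> n = 75 * 2 + 5 = 155, sm = 130 + 155 = 285.
Iteration 5: 155 < 157 holds -> n = 155 * 2 + 5 = 315, sm = 285 + 315 = 600.
Iteration 6: 315 < 157 fails; recursion stops.
Total rows emitted: 6.

6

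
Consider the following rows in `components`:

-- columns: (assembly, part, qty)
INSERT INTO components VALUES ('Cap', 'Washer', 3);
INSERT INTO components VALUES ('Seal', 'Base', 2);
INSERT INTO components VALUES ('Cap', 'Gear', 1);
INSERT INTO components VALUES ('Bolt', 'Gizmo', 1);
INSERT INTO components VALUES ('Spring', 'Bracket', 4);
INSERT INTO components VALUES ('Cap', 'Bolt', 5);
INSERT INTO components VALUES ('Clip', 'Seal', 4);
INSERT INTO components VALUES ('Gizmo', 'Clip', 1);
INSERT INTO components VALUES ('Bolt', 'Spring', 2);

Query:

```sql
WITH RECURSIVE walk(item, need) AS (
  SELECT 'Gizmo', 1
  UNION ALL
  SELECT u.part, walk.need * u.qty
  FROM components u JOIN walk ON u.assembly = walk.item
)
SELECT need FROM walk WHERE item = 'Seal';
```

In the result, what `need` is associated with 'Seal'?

4

Base: (Gizmo, need=1).
Iteration 1: components of {Gizmo} -> Clip = 1*1 = 1.
Iteration 2: components of {Clip} -> Seal = 1*4 = 4.
Iteration 3: components of {Seal} -> Base = 4*2 = 8.
Iteration 4: no further components; recursion stops.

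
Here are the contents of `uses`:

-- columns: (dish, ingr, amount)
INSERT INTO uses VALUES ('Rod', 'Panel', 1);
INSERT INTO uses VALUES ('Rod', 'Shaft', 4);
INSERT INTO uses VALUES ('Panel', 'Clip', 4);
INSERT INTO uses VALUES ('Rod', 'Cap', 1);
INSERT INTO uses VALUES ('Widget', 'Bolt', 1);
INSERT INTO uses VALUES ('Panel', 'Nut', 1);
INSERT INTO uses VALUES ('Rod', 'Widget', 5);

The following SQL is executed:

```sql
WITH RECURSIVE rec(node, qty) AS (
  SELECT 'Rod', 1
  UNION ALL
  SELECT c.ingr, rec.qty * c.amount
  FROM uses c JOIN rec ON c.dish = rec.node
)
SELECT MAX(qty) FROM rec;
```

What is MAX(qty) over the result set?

5

Base: (Rod, qty=1).
Iteration 1: components of {Rod} -> Cap = 1*1 = 1, Panel = 1*1 = 1, Shaft = 1*4 = 4, Widget = 1*5 = 5.
Iteration 2: components of {Cap,Panel,Shaft,Widget} -> Bolt = 5*1 = 5, Clip = 1*4 = 4, Nut = 1*1 = 1.
Iteration 3: no further components; recursion stops.
qty values: 1, 5, 1, 4, 1, 5, 4, 1; the maximum is 5.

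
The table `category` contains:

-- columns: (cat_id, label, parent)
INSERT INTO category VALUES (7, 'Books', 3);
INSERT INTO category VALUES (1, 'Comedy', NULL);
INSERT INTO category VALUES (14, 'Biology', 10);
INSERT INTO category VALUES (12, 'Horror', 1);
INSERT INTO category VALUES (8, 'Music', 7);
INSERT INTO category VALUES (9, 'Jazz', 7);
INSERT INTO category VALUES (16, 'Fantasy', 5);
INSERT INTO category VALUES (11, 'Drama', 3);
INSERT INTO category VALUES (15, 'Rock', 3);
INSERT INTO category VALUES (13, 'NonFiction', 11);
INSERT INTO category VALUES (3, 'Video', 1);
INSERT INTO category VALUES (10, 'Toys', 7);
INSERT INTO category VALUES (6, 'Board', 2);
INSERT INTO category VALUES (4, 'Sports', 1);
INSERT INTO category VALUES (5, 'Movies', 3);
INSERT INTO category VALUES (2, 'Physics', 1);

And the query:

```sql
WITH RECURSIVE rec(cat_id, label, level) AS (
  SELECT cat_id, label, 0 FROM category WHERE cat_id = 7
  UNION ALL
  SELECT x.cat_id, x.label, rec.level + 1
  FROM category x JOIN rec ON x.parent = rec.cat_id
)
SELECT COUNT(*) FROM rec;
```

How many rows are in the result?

5

Base: cat_id=7 (Books) at level 0.
Iteration 1: rows with parent in {7} -> Music (id 8, level 1), Jazz (id 9, level 1), Toys (id 10, level 1).
Iteration 2: rows with parent in {8,9,10} -> Biology (id 14, level 2).
Iteration 3: no rows with parent in {14}; recursion stops.
Total rows emitted: 5.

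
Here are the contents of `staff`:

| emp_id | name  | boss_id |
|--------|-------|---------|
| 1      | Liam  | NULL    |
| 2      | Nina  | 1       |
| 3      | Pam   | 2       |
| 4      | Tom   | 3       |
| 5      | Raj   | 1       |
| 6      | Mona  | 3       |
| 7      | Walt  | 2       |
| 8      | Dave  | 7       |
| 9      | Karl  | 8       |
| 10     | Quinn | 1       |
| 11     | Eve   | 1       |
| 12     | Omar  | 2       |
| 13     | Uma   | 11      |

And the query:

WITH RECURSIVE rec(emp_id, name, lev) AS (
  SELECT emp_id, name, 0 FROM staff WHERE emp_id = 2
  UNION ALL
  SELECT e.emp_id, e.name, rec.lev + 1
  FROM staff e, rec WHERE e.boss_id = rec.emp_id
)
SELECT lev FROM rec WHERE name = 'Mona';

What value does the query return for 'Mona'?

Base: emp_id=2 (Nina) at lev 0.
Iteration 1: rows with boss_id in {2} -> Pam (id 3, lev 1), Walt (id 7, lev 1), Omar (id 12, lev 1).
Iteration 2: rows with boss_id in {3,7,12} -> Tom (id 4, lev 2), Mona (id 6, lev 2), Dave (id 8, lev 2).
Iteration 3: rows with boss_id in {4,6,8} -> Karl (id 9, lev 3).
Iteration 4: no rows with boss_id in {9}; recursion stops.

2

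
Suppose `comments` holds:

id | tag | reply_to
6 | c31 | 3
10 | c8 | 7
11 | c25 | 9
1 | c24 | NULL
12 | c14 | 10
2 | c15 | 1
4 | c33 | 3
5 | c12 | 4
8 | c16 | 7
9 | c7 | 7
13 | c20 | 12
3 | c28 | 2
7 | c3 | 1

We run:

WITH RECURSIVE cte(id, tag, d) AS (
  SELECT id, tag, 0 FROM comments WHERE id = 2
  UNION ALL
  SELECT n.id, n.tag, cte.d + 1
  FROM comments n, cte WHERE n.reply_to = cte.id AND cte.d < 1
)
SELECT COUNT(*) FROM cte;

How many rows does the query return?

2

Base: id=2 (c15) at d 0.
Iteration 1: rows with reply_to in {2} -> c28 (id 3, d 1).
Iteration 2: d < 1 fails for all current rows; recursion stops.
Total rows emitted: 2.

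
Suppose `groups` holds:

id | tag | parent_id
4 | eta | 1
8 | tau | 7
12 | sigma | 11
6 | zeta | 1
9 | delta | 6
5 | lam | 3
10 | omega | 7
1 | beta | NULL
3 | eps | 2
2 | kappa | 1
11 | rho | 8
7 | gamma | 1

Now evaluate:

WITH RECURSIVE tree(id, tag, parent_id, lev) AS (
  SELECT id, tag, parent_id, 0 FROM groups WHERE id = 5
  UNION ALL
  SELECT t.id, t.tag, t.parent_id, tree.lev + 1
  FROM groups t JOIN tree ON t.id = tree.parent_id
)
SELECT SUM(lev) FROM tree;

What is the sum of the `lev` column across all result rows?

Base: id=5 (lam), parent_id=3, lev 0.
Iteration 1: join on id=3 -> eps (id 3, parent_id=2, lev 1).
Iteration 2: join on id=2 -> kappa (id 2, parent_id=1, lev 2).
Iteration 3: join on id=1 -> beta (id 1, parent_id=NULL, lev 3).
Iteration 4: parent_id is NULL; no match; recursion stops.
SUM(lev) = 0 + 1 + 2 + 3 = 6.

6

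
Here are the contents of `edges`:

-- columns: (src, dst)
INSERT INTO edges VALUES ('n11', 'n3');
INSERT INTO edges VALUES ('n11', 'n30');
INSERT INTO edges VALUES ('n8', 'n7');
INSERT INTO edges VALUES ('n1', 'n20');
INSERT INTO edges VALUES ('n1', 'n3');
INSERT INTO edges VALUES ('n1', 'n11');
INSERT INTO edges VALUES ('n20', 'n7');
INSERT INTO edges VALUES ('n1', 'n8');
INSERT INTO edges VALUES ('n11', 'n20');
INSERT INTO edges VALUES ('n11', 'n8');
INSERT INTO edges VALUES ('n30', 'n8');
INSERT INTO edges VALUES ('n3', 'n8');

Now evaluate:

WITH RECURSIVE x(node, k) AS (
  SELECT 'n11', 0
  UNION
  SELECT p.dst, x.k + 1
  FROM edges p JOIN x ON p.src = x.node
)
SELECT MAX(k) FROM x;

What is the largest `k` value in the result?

3

Base: (n11, k=0).
Iteration 1: edges from {n11} -> (n20, k=1), (n3, k=1), (n30, k=1), (n8, k=1).
Iteration 2: edges from {n20,n3,n30,n8} -> (n7, k=2), (n8, k=2). [UNION drops 2 duplicate row(s)]
Iteration 3: edges from {n7,n8} -> (n7, k=3).
Iteration 4: no outgoing edges from {n7}; recursion stops.
k values: 0, 1, 1, 1, 1, 2, 2, 3; the maximum is 3.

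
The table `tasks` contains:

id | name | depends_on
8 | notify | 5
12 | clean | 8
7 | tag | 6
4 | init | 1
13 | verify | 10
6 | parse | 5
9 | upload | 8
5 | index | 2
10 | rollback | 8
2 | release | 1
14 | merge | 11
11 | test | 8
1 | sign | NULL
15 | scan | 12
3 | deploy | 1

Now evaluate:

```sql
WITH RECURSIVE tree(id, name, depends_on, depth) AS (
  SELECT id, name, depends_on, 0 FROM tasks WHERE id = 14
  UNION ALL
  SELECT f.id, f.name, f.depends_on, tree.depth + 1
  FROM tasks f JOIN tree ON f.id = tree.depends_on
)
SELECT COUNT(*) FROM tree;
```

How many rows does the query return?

Base: id=14 (merge), depends_on=11, depth 0.
Iteration 1: join on id=11 -> test (id 11, depends_on=8, depth 1).
Iteration 2: join on id=8 -> notify (id 8, depends_on=5, depth 2).
Iteration 3: join on id=5 -> index (id 5, depends_on=2, depth 3).
Iteration 4: join on id=2 -> release (id 2, depends_on=1, depth 4).
Iteration 5: join on id=1 -> sign (id 1, depends_on=NULL, depth 5).
Iteration 6: depends_on is NULL; no match; recursion stops.
Total rows emitted: 6.

6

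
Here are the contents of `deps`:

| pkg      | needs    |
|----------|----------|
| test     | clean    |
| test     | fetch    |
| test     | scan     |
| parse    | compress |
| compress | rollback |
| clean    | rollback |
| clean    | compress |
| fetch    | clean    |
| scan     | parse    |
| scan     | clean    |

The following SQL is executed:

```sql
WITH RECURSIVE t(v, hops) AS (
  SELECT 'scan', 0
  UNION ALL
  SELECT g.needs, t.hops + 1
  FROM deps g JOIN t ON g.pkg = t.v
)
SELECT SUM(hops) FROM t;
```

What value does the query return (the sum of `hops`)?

Base: (scan, hops=0).
Iteration 1: edges from {scan} -> (clean, hops=1), (parse, hops=1).
Iteration 2: edges from {clean,parse} -> (compress, hops=2) x2, (rollback, hops=2). [UNION ALL keeps all 3 new rows, including repeats]
Iteration 3: edges from {compress,rollback} -> (rollback, hops=3) x2. [UNION ALL keeps all 2 new rows, including repeats]
Iteration 4: no outgoing edges from {rollback}; recursion stops.
SUM(hops) = 0 + 1 + 1 + 2 + 2 + 2 + 3 + 3 = 14.

14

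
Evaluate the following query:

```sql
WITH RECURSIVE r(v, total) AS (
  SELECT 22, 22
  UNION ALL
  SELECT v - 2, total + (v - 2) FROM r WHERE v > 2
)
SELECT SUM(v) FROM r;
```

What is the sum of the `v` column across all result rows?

Base: v=22, total=22.
Iteration 1: 22 > 2 holds -> v = 22 - 2 = 20, total = 22 + 20 = 42.
Iteration 2: 20 > 2 holds -> v = 20 - 2 = 18, total = 42 + 18 = 60.
Iteration 3: 18 > 2 holds -> v = 18 - 2 = 16, total = 60 + 16 = 76.
Iteration 4: 16 > 2 holds -> v = 16 - 2 = 14, total = 76 + 14 = 90.
Iteration 5: 14 > 2 holds -> v = 14 - 2 = 12, total = 90 + 12 = 102.
Iteration 6: 12 > 2 holds -> v = 12 - 2 = 10, total = 102 + 10 = 112.
Iteration 7: 10 > 2 holds -> v = 10 - 2 = 8, total = 112 + 8 = 120.
Iteration 8: 8 > 2 holds -> v = 8 - 2 = 6, total = 120 + 6 = 126.
Iteration 9: 6 > 2 holds -> v = 6 - 2 = 4, total = 126 + 4 = 130.
Iteration 10: 4 > 2 holds -> v = 4 - 2 = 2, total = 130 + 2 = 132.
Iteration 11: 2 > 2 fails; recursion stops.
SUM(v) = 22 + 20 + 18 + 16 + 14 + 12 + 10 + 8 + 6 + 4 + 2 = 132.

132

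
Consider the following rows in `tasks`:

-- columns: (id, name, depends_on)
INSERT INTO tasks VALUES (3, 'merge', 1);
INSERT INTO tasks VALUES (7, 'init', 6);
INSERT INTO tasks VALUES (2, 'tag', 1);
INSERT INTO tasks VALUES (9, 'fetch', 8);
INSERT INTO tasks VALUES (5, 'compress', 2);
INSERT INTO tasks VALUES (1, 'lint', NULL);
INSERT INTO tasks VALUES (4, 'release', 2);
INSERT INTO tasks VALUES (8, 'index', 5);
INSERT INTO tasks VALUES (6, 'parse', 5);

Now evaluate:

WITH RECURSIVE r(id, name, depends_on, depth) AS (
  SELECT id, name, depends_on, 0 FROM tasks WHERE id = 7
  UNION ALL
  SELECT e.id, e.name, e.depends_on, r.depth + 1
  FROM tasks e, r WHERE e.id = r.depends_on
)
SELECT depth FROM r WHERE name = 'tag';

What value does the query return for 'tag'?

Base: id=7 (init), depends_on=6, depth 0.
Iteration 1: join on id=6 -> parse (id 6, depends_on=5, depth 1).
Iteration 2: join on id=5 -> compress (id 5, depends_on=2, depth 2).
Iteration 3: join on id=2 -> tag (id 2, depends_on=1, depth 3).
Iteration 4: join on id=1 -> lint (id 1, depends_on=NULL, depth 4).
Iteration 5: depends_on is NULL; no match; recursion stops.

3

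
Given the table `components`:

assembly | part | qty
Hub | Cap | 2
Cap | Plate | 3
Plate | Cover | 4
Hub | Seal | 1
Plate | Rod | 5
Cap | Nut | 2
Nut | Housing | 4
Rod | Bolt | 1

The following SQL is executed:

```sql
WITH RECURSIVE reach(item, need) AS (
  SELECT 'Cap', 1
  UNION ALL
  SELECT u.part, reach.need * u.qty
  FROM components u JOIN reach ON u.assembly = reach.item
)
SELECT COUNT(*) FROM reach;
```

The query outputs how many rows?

Base: (Cap, need=1).
Iteration 1: components of {Cap} -> Nut = 1*2 = 2, Plate = 1*3 = 3.
Iteration 2: components of {Nut,Plate} -> Cover = 3*4 = 12, Housing = 2*4 = 8, Rod = 3*5 = 15.
Iteration 3: components of {Cover,Housing,Rod} -> Bolt = 15*1 = 15.
Iteration 4: no further components; recursion stops.
Total rows emitted: 7.

7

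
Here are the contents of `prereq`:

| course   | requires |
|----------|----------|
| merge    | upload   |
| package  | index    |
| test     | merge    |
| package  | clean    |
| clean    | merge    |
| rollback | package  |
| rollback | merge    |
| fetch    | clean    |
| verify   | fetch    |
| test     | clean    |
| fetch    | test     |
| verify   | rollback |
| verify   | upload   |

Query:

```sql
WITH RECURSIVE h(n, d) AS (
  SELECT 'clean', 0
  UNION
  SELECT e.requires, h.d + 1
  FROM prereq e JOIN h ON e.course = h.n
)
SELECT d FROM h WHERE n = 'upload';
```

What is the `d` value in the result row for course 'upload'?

Base: (clean, d=0).
Iteration 1: edges from {clean} -> (merge, d=1).
Iteration 2: edges from {merge} -> (upload, d=2).
Iteration 3: no outgoing edges from {upload}; recursion stops.

2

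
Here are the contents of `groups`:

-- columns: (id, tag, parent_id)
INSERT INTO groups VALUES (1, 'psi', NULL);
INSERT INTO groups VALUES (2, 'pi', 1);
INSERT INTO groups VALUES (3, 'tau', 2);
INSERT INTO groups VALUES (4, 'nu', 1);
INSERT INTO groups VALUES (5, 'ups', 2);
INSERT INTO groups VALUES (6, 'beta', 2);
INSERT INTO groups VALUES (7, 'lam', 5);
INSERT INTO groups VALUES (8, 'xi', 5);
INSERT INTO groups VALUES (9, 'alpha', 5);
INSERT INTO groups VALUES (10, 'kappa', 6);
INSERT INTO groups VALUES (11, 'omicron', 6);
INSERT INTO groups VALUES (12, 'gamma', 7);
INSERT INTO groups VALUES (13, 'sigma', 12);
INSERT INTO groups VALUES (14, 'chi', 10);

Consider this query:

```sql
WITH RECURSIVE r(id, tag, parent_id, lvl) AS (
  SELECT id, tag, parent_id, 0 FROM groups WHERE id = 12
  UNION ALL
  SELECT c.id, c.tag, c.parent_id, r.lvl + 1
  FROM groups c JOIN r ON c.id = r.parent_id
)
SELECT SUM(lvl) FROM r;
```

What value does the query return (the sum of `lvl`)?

Base: id=12 (gamma), parent_id=7, lvl 0.
Iteration 1: join on id=7 -> lam (id 7, parent_id=5, lvl 1).
Iteration 2: join on id=5 -> ups (id 5, parent_id=2, lvl 2).
Iteration 3: join on id=2 -> pi (id 2, parent_id=1, lvl 3).
Iteration 4: join on id=1 -> psi (id 1, parent_id=NULL, lvl 4).
Iteration 5: parent_id is NULL; no match; recursion stops.
SUM(lvl) = 0 + 1 + 2 + 3 + 4 = 10.

10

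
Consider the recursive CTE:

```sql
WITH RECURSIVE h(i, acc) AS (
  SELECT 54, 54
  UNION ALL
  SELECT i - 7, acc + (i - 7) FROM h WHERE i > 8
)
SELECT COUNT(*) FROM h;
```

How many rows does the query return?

Base: i=54, acc=54.
Iteration 1: 54 > 8 holds -> i = 54 - 7 = 47, acc = 54 + 47 = 101.
Iteration 2: 47 > 8 holds -> i = 47 - 7 = 40, acc = 101 + 40 = 141.
Iteration 3: 40 > 8 holds -> i = 40 - 7 = 33, acc = 141 + 33 = 174.
Iteration 4: 33 > 8 holds -> i = 33 - 7 = 26, acc = 174 + 26 = 200.
Iteration 5: 26 > 8 holds -> i = 26 - 7 = 19, acc = 200 + 19 = 219.
Iteration 6: 19 > 8 holds -> i = 19 - 7 = 12, acc = 219 + 12 = 231.
Iteration 7: 12 > 8 holds -> i = 12 - 7 = 5, acc = 231 + 5 = 236.
Iteration 8: 5 > 8 fails; recursion stops.
Total rows emitted: 8.

8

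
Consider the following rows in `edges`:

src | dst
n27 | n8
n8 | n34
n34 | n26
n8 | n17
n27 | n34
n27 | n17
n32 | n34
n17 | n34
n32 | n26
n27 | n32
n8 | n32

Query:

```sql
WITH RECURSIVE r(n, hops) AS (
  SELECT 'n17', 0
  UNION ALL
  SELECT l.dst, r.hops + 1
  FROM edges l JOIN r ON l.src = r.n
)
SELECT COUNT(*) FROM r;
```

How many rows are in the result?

3

Base: (n17, hops=0).
Iteration 1: edges from {n17} -> (n34, hops=1).
Iteration 2: edges from {n34} -> (n26, hops=2).
Iteration 3: no outgoing edges from {n26}; recursion stops.
Total rows emitted: 3.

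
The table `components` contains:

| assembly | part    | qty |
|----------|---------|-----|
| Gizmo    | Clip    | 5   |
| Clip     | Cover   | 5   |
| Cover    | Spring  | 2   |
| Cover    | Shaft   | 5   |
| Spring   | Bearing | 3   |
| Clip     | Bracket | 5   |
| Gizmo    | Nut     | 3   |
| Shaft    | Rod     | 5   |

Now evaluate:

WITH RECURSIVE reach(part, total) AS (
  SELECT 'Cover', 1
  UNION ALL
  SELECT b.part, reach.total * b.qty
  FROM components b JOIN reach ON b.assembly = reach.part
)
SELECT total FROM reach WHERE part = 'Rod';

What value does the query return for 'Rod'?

25

Base: (Cover, total=1).
Iteration 1: components of {Cover} -> Shaft = 1*5 = 5, Spring = 1*2 = 2.
Iteration 2: components of {Shaft,Spring} -> Bearing = 2*3 = 6, Rod = 5*5 = 25.
Iteration 3: no further components; recursion stops.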